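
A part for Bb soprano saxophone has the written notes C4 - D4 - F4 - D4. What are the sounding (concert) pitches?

Written C4 on the Bb soprano saxophone sounds as Bb3, a major second lower; apply that shift to every note.
C4 gives Bb3
D4 gives C4
F4 gives Eb4
D4 gives C4

Bb3 C4 Eb4 C4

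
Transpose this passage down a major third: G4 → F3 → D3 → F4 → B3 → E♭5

Eb4 Db3 Bb2 Db4 G3 Cb5

G4: a third down reaches E, and 4 semitones makes it Eb4.
F3 down a major third is Db3.
D3: a third down reaches B, and 4 semitones makes it Bb2.
F4 down a major third is Db4.
B3 down a major third is G3.
Eb5 down a major third is Cb5.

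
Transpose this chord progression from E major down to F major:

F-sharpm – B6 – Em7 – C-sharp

E major down to F major is a major seventh; each chord root moves by that interval while the quality stays the same.
F-sharpm: root F-sharp down a major seventh → G, giving Gm.
B6: root B down a major seventh → C, giving C6.
Em7: root E down a major seventh → F, giving Fm7.
C-sharp: root C-sharp down a major seventh → D, giving D.

Gm C6 Fm7 D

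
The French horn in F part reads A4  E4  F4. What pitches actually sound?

The French horn in F sounds a perfect fifth below written, so transpose each written note down a perfect fifth.
A4 becomes D4
E4 becomes A3
F4 becomes Bb3

D4 A3 Bb3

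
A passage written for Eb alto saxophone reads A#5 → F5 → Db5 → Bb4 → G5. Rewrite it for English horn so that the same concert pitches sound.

G#5 Eb5 Cb5 Ab4 F5

First find concert pitch: the Eb alto saxophone sounds a major sixth below written, so A#5 F5 Db5 Bb4 G5 sounds C#5 Ab4 Fb4 Db4 Bb4.
Then write for English horn: it sounds a perfect fifth below written, so the part must be a perfect fifth above concert.
C#5 → G#5
Ab4 → Eb5
Fb4 → Cb5
Db4 → Ab4
Bb4 → F5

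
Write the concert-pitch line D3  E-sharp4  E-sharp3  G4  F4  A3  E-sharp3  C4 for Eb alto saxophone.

B3 C##5 C##4 E5 D5 F#4 C##4 A4

The Eb alto saxophone sounds a major sixth below written, so the written part must be a major sixth above concert — transpose each note up.
D3 -> B3
E#4 -> C##5
E#3 -> C##4
G4 -> E5
F4 -> D5
A3 -> F#4
E#3 -> C##4
C4 -> A4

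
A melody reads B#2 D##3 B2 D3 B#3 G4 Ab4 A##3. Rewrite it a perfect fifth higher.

F##3 A##3 F#3 A3 F##4 D5 Eb5 E##4

B#2 → F##3
D##3 → A##3
B2 → F#3
D3 → A3
B#3 → F##4
G4 → D5
Ab4 → Eb5
A##3 → E##4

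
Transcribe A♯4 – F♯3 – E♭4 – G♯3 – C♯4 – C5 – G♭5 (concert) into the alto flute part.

D#5 B3 Ab4 C#4 F#4 F5 Cb6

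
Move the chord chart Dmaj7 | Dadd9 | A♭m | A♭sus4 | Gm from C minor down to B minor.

C#maj7 C#add9 Gm Gsus4 F#m

C minor down to B minor is a minor second; each chord root moves by that interval while the quality stays the same.
Dmaj7: root D down a minor second → C#, giving C#maj7.
Dadd9: root D down a minor second → C#, giving C#add9.
A♭m: root A♭ down a minor second → G, giving Gm.
A♭sus4: root A♭ down a minor second → G, giving Gsus4.
Gm: root G down a minor second → F#, giving F#m.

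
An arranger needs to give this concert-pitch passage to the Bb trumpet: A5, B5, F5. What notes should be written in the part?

Written C4 sounds as Bb3 on the Bb trumpet, so concert pitches are written a major second up.
A5 to B5
B5 to C#6
F5 to G5

B5 C#6 G5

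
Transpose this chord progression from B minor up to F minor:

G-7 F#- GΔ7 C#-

Db-7 C- DbΔ7 G-

B minor up to F minor is a diminished fifth; each chord root moves by that interval while the quality stays the same.
G-7: root G up a diminished fifth → Db, giving Db-7.
F#-: root F# up a diminished fifth → C, giving C-.
GΔ7: root G up a diminished fifth → Db, giving DbΔ7.
C#-: root C# up a diminished fifth → G, giving G-.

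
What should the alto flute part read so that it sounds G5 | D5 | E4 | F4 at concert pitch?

C6 G5 A4 Bb4

The alto flute sounds a perfect fourth below written, so the written part must be a perfect fourth above concert — transpose each note up.
G5 becomes C6
D5 becomes G5
E4 becomes A4
F4 becomes Bb4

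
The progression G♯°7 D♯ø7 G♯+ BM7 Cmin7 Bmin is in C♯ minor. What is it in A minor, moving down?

C♯ minor down to A minor is a major third; each chord root moves by that interval while the quality stays the same.
G♯°7: root G♯ down a major third → E, giving E°7.
D♯ø7: root D♯ down a major third → B, giving Bø7.
G♯+: root G♯ down a major third → E, giving E+.
BM7: root B down a major third → G, giving GM7.
Cmin7: root C down a major third → Ab, giving Abmin7.
Bmin: root B down a major third → G, giving Gmin.

E°7 Bø7 E+ GM7 Abmin7 Gmin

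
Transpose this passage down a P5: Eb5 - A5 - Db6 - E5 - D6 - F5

A perfect fifth down from Eb5 gives Ab4.
A5 down a perfect fifth is D5.
A perfect fifth down from Db6 gives Gb5.
A perfect fifth down from E5 gives A4.
A perfect fifth down from D6 gives G5.
F5: a fifth down reaches B, and 7 semitones makes it Bb4.

Ab4 D5 Gb5 A4 G5 Bb4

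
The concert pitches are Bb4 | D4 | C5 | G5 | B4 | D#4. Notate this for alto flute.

Eb5 G4 F5 C6 E5 G#4

The alto flute sounds a perfect fourth below written, so the written part must be a perfect fourth above concert — transpose each note up.
Bb4 gives Eb5
D4 gives G4
C5 gives F5
G5 gives C6
B4 gives E5
D#4 gives G#4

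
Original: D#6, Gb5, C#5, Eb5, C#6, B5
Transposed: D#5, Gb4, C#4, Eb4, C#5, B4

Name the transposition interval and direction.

down a perfect octave

Take the first pair: D#6 → D#5. D to D spans 8 letter names, so the interval is some kind of octave.
D#5 to D#6 is 12 semitones, which makes it a perfect octave; the second version is lower, so the direction is down.
Checking another pair — B5 → B4 — gives the same interval.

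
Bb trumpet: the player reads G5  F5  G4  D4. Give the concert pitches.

F5 Eb5 F4 C4

The Bb trumpet sounds a major second below written, so transpose each written note down a major second.
G5 -> F5
F5 -> Eb5
G4 -> F4
D4 -> C4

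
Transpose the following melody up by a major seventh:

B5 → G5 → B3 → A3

B5 becomes A#6
G5 becomes F#6
B3 becomes A#4
A3 becomes G#4

A#6 F#6 A#4 G#4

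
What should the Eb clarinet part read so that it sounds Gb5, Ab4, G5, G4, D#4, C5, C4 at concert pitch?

The Eb clarinet sounds a minor third above written, so the written part must be a minor third below concert — transpose each note down.
Gb5 gives Eb5
Ab4 gives F4
G5 gives E5
G4 gives E4
D#4 gives B#3
C5 gives A4
C4 gives A3

Eb5 F4 E5 E4 B#3 A4 A3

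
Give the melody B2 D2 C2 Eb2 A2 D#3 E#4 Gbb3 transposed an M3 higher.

B2 -> D#3
D2 -> F#2
C2 -> E2
Eb2 -> G2
A2 -> C#3
D#3 -> F##3
E#4 -> G##4
Gbb3 -> Bbb3

D#3 F#2 E2 G2 C#3 F##3 G##4 Bbb3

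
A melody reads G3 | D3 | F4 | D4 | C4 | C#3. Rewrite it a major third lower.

Eb3 Bb2 Db4 Bb3 Ab3 A2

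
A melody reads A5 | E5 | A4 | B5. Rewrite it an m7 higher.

G6 D6 G5 A6

A5 → G6
E5 → D6
A4 → G5
B5 → A6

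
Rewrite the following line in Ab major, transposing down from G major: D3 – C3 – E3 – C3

From G down to Ab is a major seventh; apply that to each pitch.
D3 to Eb2
C3 to Db2
E3 to F2
C3 to Db2

Eb2 Db2 F2 Db2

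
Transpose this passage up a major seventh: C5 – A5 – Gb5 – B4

B5 G#6 F6 A#5

A major seventh up from C5 gives B5.
A5 up a major seventh is G#6.
Gb5 up a major seventh is F6.
A major seventh up from B4 gives A#5.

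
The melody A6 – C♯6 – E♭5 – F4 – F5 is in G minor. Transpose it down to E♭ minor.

F6 A5 Cb5 Db4 Db5

G minor to E♭ minor down is a major third, so every note moves down by that interval.
A6 -> F6
C#6 -> A5
Eb5 -> Cb5
F4 -> Db4
F5 -> Db5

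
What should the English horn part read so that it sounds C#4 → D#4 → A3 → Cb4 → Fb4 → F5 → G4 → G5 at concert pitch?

G#4 A#4 E4 Gb4 Cb5 C6 D5 D6

The English horn sounds a perfect fifth below written, so the written part must be a perfect fifth above concert — transpose each note up.
C#4 becomes G#4
D#4 becomes A#4
A3 becomes E4
Cb4 becomes Gb4
Fb4 becomes Cb5
F5 becomes C6
G4 becomes D5
G5 becomes D6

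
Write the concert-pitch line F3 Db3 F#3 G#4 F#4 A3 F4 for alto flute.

Bb3 Gb3 B3 C#5 B4 D4 Bb4

The alto flute sounds a perfect fourth below written, so the written part must be a perfect fourth above concert — transpose each note up.
F3 gives Bb3
Db3 gives Gb3
F#3 gives B3
G#4 gives C#5
F#4 gives B4
A3 gives D4
F4 gives Bb4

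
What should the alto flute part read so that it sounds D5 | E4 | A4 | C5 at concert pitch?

G5 A4 D5 F5

The alto flute sounds a perfect fourth below written, so the written part must be a perfect fourth above concert — transpose each note up.
D5 to G5
E4 to A4
A4 to D5
C5 to F5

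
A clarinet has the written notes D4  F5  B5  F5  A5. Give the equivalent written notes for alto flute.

E4 G5 C#6 G5 B5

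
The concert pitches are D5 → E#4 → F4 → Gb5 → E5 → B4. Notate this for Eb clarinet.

B4 C##4 D4 Eb5 C#5 G#4

Written C4 sounds as Eb4 on the Eb clarinet, so concert pitches are written a minor third down.
D5 -> B4
E#4 -> C##4
F4 -> D4
Gb5 -> Eb5
E5 -> C#5
B4 -> G#4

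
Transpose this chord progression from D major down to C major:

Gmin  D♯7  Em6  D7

D major down to C major is a major second; each chord root moves by that interval while the quality stays the same.
Gmin: root G down a major second → F, giving Fmin.
D♯7: root D♯ down a major second → C#, giving C#7.
Em6: root E down a major second → D, giving Dm6.
D7: root D down a major second → C, giving C7.

Fmin C#7 Dm6 C7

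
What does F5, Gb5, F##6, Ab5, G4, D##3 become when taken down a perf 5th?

Bb4 Cb5 B#5 Db5 C4 G##2

A perfect fifth down from F5 gives Bb4.
Gb5: a fifth down reaches C, and 7 semitones makes it Cb5.
F##6: a fifth down reaches B, and 7 semitones makes it B#5.
A perfect fifth down from Ab5 gives Db5.
A perfect fifth down from G4 gives C4.
D##3: a fifth down reaches G, and 7 semitones makes it G##2.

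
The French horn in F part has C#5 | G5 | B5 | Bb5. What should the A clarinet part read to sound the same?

First find concert pitch: the French horn in F sounds a perfect fifth below written, so C#5 G5 B5 Bb5 sounds F#4 C5 E5 Eb5.
Then write for A clarinet: it sounds a minor third below written, so the part must be a minor third above concert.
F#4 → A4
C5 → Eb5
E5 → G5
Eb5 → Gb5

A4 Eb5 G5 Gb5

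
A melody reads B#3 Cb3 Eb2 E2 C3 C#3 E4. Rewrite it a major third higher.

B#3 up a major third is D##4.
Cb3: a third up reaches E, and 4 semitones makes it Eb3.
Eb2: a third up reaches G, and 4 semitones makes it G2.
A major third up from E2 gives G#2.
C3 up a major third is E3.
A major third up from C#3 gives E#3.
E4 up a major third is G#4.

D##4 Eb3 G2 G#2 E3 E#3 G#4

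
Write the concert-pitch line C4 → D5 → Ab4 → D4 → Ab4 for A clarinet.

Written C4 sounds as A3 on the A clarinet, so concert pitches are written a minor third up.
C4 -> Eb4
D5 -> F5
Ab4 -> Cb5
D4 -> F4
Ab4 -> Cb5

Eb4 F5 Cb5 F4 Cb5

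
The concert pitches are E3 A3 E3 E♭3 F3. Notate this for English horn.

B3 E4 B3 Bb3 C4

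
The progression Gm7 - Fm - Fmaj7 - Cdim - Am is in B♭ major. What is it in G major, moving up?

Em7 Dm Dmaj7 Adim F#m

B♭ major up to G major is a major sixth; each chord root moves by that interval while the quality stays the same.
Gm7: root G up a major sixth → E, giving Em7.
Fm: root F up a major sixth → D, giving Dm.
Fmaj7: root F up a major sixth → D, giving Dmaj7.
Cdim: root C up a major sixth → A, giving Adim.
Am: root A up a major sixth → F#, giving F#m.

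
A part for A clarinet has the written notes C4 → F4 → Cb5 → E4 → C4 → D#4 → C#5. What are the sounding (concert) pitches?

A3 D4 Ab4 C#4 A3 B#3 A#4

Written C4 on the A clarinet sounds as A3, a minor third lower; apply that shift to every note.
C4 to A3
F4 to D4
Cb5 to Ab4
E4 to C#4
C4 to A3
D#4 to B#3
C#5 to A#4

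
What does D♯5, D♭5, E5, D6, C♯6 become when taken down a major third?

B4 Bbb4 C5 Bb5 A5

D#5 becomes B4
Db5 becomes Bbb4
E5 becomes C5
D6 becomes Bb5
C#6 becomes A5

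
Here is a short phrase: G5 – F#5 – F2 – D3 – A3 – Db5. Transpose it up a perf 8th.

G5 up a perfect octave is G6.
F#5: an octave up reaches F, and 12 semitones makes it F#6.
F2 up a perfect octave is F3.
D3: an octave up reaches D, and 12 semitones makes it D4.
A3: an octave up reaches A, and 12 semitones makes it A4.
Db5 up a perfect octave is Db6.

G6 F#6 F3 D4 A4 Db6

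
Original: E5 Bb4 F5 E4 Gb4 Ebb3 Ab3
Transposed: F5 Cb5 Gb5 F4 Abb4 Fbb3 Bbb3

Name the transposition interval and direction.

up a minor second

From E5 to F5 is 2 letter names — a second of some quality.
E5 to F5 is 1 semitone, which makes it a minor second; the second version is higher, so the direction is up.
Checking another pair — Ab3 → Bbb3 — gives the same interval.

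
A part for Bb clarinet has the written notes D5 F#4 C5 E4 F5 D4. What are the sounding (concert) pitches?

C5 E4 Bb4 D4 Eb5 C4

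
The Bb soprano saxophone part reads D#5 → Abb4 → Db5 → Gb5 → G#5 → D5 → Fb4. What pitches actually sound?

C#5 Gbb4 Cb5 Fb5 F#5 C5 Ebb4

Written C4 on the Bb soprano saxophone sounds as Bb3, a major second lower; apply that shift to every note.
D#5 to C#5
Abb4 to Gbb4
Db5 to Cb5
Gb5 to Fb5
G#5 to F#5
D5 to C5
Fb4 to Ebb4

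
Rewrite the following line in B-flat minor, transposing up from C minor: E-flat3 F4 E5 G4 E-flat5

C minor to B-flat minor up is a minor seventh, so every note moves up by that interval.
Eb3 -> Db4
F4 -> Eb5
E5 -> D6
G4 -> F5
Eb5 -> Db6

Db4 Eb5 D6 F5 Db6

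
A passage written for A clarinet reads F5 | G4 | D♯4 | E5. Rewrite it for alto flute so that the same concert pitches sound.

First find concert pitch: the A clarinet sounds a minor third below written, so F5 G4 D♯4 E5 sounds D5 E4 B#3 C#5.
Then write for alto flute: it sounds a perfect fourth below written, so the part must be a perfect fourth above concert.
D5 → G5
E4 → A4
B#3 → E#4
C#5 → F#5

G5 A4 E#4 F#5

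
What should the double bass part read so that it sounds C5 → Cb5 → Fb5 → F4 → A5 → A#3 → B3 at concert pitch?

The double bass sounds a perfect octave below written, so the written part must be a perfect octave above concert — transpose each note up.
C5 becomes C6
Cb5 becomes Cb6
Fb5 becomes Fb6
F4 becomes F5
A5 becomes A6
A#3 becomes A#4
B3 becomes B4

C6 Cb6 Fb6 F5 A6 A#4 B4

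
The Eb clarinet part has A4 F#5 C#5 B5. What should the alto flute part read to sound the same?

First find concert pitch: the Eb clarinet sounds a minor third above written, so A4 F#5 C#5 B5 sounds C5 A5 E5 D6.
Then write for alto flute: it sounds a perfect fourth below written, so the part must be a perfect fourth above concert.
C5 → F5
A5 → D6
E5 → A5
D6 → G6

F5 D6 A5 G6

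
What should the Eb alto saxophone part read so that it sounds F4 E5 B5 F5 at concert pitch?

D5 C#6 G#6 D6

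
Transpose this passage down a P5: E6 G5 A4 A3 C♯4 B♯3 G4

A5 C5 D4 D3 F#3 E#3 C4

E6 to A5
G5 to C5
A4 to D4
A3 to D3
C#4 to F#3
B#3 to E#3
G4 to C4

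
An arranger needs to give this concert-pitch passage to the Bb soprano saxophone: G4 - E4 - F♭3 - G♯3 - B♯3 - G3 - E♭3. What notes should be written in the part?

Written C4 sounds as Bb3 on the Bb soprano saxophone, so concert pitches are written a major second up.
G4 to A4
E4 to F#4
Fb3 to Gb3
G#3 to A#3
B#3 to C##4
G3 to A3
Eb3 to F3

A4 F#4 Gb3 A#3 C##4 A3 F3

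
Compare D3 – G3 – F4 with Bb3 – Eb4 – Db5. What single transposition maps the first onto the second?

up a minor sixth

Take the first pair: D3 → Bb3. D to B spans 6 letter names, so the interval is some kind of sixth.
D3 to Bb3 is 8 semitones, which makes it a minor sixth; the second version is higher, so the direction is up.
Checking another pair — F4 → Db5 — gives the same interval.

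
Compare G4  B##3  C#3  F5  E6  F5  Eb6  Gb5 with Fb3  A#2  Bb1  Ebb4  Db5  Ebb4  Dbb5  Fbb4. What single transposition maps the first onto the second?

down an augmented ninth

Take the first pair: G4 → Fb3. G to F spans 9 letter names, so the interval is some kind of ninth.
Fb3 to G4 is 15 semitones, which makes it an augmented ninth; the second version is lower, so the direction is down.
Checking another pair — Gb5 → Fbb4 — gives the same interval.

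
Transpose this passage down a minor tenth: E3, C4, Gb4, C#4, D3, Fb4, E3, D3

C#2 A2 Eb3 A#2 B1 Db3 C#2 B1

E3 to C#2
C4 to A2
Gb4 to Eb3
C#4 to A#2
D3 to B1
Fb4 to Db3
E3 to C#2
D3 to B1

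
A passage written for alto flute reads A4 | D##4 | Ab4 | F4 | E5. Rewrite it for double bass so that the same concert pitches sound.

E5 A##4 Eb5 C5 B5

First find concert pitch: the alto flute sounds a perfect fourth below written, so A4 D##4 Ab4 F4 E5 sounds E4 A##3 Eb4 C4 B4.
Then write for double bass: it sounds a perfect octave below written, so the part must be a perfect octave above concert.
E4 → E5
A##3 → A##4
Eb4 → Eb5
C4 → C5
B4 → B5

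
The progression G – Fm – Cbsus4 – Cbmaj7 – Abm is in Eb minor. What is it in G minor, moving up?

B Am Ebsus4 Ebmaj7 Cm

Eb minor up to G minor is a major third; each chord root moves by that interval while the quality stays the same.
G: root G up a major third → B, giving B.
Fm: root F up a major third → A, giving Am.
Cbsus4: root Cb up a major third → Eb, giving Ebsus4.
Cbmaj7: root Cb up a major third → Eb, giving Ebmaj7.
Abm: root Ab up a major third → C, giving Cm.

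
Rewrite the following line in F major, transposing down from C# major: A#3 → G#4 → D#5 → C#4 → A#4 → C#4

D3 C4 G4 F3 D4 F3

C# major to F major down is an augmented fifth, so every note moves down by that interval.
A#3 gives D3
G#4 gives C4
D#5 gives G4
C#4 gives F3
A#4 gives D4
C#4 gives F3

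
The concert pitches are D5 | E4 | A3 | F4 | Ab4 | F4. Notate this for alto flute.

The alto flute sounds a perfect fourth below written, so the written part must be a perfect fourth above concert — transpose each note up.
D5 gives G5
E4 gives A4
A3 gives D4
F4 gives Bb4
Ab4 gives Db5
F4 gives Bb4

G5 A4 D4 Bb4 Db5 Bb4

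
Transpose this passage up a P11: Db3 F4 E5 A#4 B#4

Db3 up a perfect eleventh is Gb4.
F4: an eleventh up reaches B, and 17 semitones makes it Bb5.
E5 up a perfect eleventh is A6.
A#4: an eleventh up reaches D, and 17 semitones makes it D#6.
A perfect eleventh up from B#4 gives E#6.

Gb4 Bb5 A6 D#6 E#6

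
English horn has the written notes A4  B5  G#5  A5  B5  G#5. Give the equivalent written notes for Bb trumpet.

E4 F#5 D#5 E5 F#5 D#5

First find concert pitch: the English horn sounds a perfect fifth below written, so A4 B5 G#5 A5 B5 G#5 sounds D4 E5 C#5 D5 E5 C#5.
Then write for Bb trumpet: it sounds a major second below written, so the part must be a major second above concert.
D4 → E4
E5 → F#5
C#5 → D#5
D5 → E5
E5 → F#5
C#5 → D#5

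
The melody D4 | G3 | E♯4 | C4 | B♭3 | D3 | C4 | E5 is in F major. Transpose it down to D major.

F major to D major down is a minor third, so every note moves down by that interval.
D4 becomes B3
G3 becomes E3
E#4 becomes C##4
C4 becomes A3
Bb3 becomes G3
D3 becomes B2
C4 becomes A3
E5 becomes C#5

B3 E3 C##4 A3 G3 B2 A3 C#5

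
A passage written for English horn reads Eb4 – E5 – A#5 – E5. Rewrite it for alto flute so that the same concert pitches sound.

First find concert pitch: the English horn sounds a perfect fifth below written, so Eb4 E5 A#5 E5 sounds Ab3 A4 D#5 A4.
Then write for alto flute: it sounds a perfect fourth below written, so the part must be a perfect fourth above concert.
Ab3 → Db4
A4 → D5
D#5 → G#5
A4 → D5

Db4 D5 G#5 D5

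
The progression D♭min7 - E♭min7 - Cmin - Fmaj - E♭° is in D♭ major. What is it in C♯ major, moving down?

D♭ major down to C♯ major is a diminished second; each chord root moves by that interval while the quality stays the same.
D♭min7: root D♭ down a diminished second → C#, giving C#min7.
E♭min7: root E♭ down a diminished second → D#, giving D#min7.
Cmin: root C down a diminished second → B#, giving B#min.
Fmaj: root F down a diminished second → E#, giving E#maj.
E♭°: root E♭ down a diminished second → D#, giving D#°.

C#min7 D#min7 B#min E#maj D#°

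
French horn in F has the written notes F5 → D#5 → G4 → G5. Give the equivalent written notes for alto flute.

Eb5 C#5 F4 F5

First find concert pitch: the French horn in F sounds a perfect fifth below written, so F5 D#5 G4 G5 sounds Bb4 G#4 C4 C5.
Then write for alto flute: it sounds a perfect fourth below written, so the part must be a perfect fourth above concert.
Bb4 → Eb5
G#4 → C#5
C4 → F4
C5 → F5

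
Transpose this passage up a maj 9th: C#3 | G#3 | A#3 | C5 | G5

C#3 -> D#4
G#3 -> A#4
A#3 -> B#4
C5 -> D6
G5 -> A6

D#4 A#4 B#4 D6 A6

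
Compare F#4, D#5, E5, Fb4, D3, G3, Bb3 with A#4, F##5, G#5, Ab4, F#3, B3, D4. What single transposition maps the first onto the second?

Take the first pair: F#4 → A#4. F to A spans 3 letter names, so the interval is some kind of third.
F#4 to A#4 is 4 semitones, which makes it a major third; the second version is higher, so the direction is up.
Checking another pair — Bb3 → D4 — gives the same interval.

up a major third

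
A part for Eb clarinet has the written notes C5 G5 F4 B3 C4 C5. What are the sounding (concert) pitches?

Eb5 Bb5 Ab4 D4 Eb4 Eb5

Written C4 on the Eb clarinet sounds as Eb4, a minor third higher; apply that shift to every note.
C5 gives Eb5
G5 gives Bb5
F4 gives Ab4
B3 gives D4
C4 gives Eb4
C5 gives Eb5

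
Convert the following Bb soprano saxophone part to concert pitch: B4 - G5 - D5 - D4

A4 F5 C5 C4

Written C4 on the Bb soprano saxophone sounds as Bb3, a major second lower; apply that shift to every note.
B4 -> A4
G5 -> F5
D5 -> C5
D4 -> C4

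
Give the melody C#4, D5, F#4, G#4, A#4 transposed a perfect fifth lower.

C#4: a fifth down reaches F, and 7 semitones makes it F#3.
D5: a fifth down reaches G, and 7 semitones makes it G4.
F#4: a fifth down reaches B, and 7 semitones makes it B3.
G#4 down a perfect fifth is C#4.
A#4 down a perfect fifth is D#4.

F#3 G4 B3 C#4 D#4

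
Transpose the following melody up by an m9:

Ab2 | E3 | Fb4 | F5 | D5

Bbb3 F4 Gbb5 Gb6 Eb6

Ab2 → Bbb3
E3 → F4
Fb4 → Gbb5
F5 → Gb6
D5 → Eb6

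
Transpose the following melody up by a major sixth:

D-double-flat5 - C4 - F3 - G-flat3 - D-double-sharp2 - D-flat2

Bbb5 A4 D4 Eb4 B##2 Bb2

Dbb5 to Bbb5
C4 to A4
F3 to D4
Gb3 to Eb4
D##2 to B##2
Db2 to Bb2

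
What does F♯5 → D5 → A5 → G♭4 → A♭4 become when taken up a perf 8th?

F#6 D6 A6 Gb5 Ab5

A perfect octave up from F#5 gives F#6.
A perfect octave up from D5 gives D6.
A5: an octave up reaches A, and 12 semitones makes it A6.
A perfect octave up from Gb4 gives Gb5.
Ab4 up a perfect octave is Ab5.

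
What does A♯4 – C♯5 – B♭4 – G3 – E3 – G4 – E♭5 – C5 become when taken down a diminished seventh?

B##3 D##4 C#4 A#2 F##2 A#3 F#4 D#4

A#4 gives B##3
C#5 gives D##4
Bb4 gives C#4
G3 gives A#2
E3 gives F##2
G4 gives A#3
Eb5 gives F#4
C5 gives D#4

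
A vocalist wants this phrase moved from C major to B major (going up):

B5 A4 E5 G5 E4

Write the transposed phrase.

C major to B major up is a major seventh, so every note moves up by that interval.
B5 gives A#6
A4 gives G#5
E5 gives D#6
G5 gives F#6
E4 gives D#5

A#6 G#5 D#6 F#6 D#5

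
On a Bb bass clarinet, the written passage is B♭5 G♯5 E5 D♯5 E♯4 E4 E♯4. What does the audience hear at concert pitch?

Ab4 F#4 D4 C#4 D#3 D3 D#3

Written C4 on the Bb bass clarinet sounds as Bb2, a major ninth lower; apply that shift to every note.
Bb5 -> Ab4
G#5 -> F#4
E5 -> D4
D#5 -> C#4
E#4 -> D#3
E4 -> D3
E#4 -> D#3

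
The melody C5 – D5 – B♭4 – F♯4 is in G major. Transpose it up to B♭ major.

Eb5 F5 Db5 A4

G major to B♭ major up is a minor third, so every note moves up by that interval.
C5 → Eb5
D5 → F5
Bb4 → Db5
F#4 → A4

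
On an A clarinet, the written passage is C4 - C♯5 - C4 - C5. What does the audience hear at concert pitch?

Written C4 on the A clarinet sounds as A3, a minor third lower; apply that shift to every note.
C4 to A3
C#5 to A#4
C4 to A3
C5 to A4

A3 A#4 A3 A4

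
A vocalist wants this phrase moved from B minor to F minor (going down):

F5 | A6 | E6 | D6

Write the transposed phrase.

Cb5 Eb6 Bb5 Ab5

From B down to F is an augmented fourth; apply that to each pitch.
F5 gives Cb5
A6 gives Eb6
E6 gives Bb5
D6 gives Ab5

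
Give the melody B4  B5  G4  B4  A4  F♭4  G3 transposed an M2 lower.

A major second down from B4 gives A4.
B5: a second down reaches A, and 2 semitones makes it A5.
G4 down a major second is F4.
A major second down from B4 gives A4.
A4 down a major second is G4.
Fb4 down a major second is Ebb4.
G3: a second down reaches F, and 2 semitones makes it F3.

A4 A5 F4 A4 G4 Ebb4 F3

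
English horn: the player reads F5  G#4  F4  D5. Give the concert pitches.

Bb4 C#4 Bb3 G4

The English horn sounds a perfect fifth below written, so transpose each written note down a perfect fifth.
F5 to Bb4
G#4 to C#4
F4 to Bb3
D5 to G4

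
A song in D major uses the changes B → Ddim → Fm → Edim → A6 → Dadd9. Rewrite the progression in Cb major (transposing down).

D major down to Cb major is an augmented second; each chord root moves by that interval while the quality stays the same.
B: root B down an augmented second → Ab, giving Ab.
Ddim: root D down an augmented second → Cb, giving Cbdim.
Fm: root F down an augmented second → Ebb, giving Ebbm.
Edim: root E down an augmented second → Db, giving Dbdim.
A6: root A down an augmented second → Gb, giving Gb6.
Dadd9: root D down an augmented second → Cb, giving Cbadd9.

Ab Cbdim Ebbm Dbdim Gb6 Cbadd9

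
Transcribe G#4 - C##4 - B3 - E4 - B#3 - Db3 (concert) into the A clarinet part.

B4 E#4 D4 G4 D#4 Fb3

Written C4 sounds as A3 on the A clarinet, so concert pitches are written a minor third up.
G#4 -> B4
C##4 -> E#4
B3 -> D4
E4 -> G4
B#3 -> D#4
Db3 -> Fb3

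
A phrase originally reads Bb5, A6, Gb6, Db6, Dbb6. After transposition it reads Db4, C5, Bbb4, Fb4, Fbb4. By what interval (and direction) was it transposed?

Take the first pair: Bb5 → Db4. B to D spans 13 letter names, so the interval is some kind of thirteenth.
Db4 to Bb5 is 21 semitones, which makes it a major thirteenth; the second version is lower, so the direction is down.
Checking another pair — Dbb6 → Fbb4 — gives the same interval.

down a major thirteenth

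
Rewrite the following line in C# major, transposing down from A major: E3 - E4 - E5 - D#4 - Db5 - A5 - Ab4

G#2 G#3 G#4 F##3 F4 C#5 C4

A major to C# major down is a minor sixth, so every note moves down by that interval.
E3 -> G#2
E4 -> G#3
E5 -> G#4
D#4 -> F##3
Db5 -> F4
A5 -> C#5
Ab4 -> C4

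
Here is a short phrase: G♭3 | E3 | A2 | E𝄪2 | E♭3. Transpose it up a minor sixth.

Gb3 up a minor sixth is Ebb4.
A minor sixth up from E3 gives C4.
A2 up a minor sixth is F3.
E##2 up a minor sixth is C##3.
A minor sixth up from Eb3 gives Cb4.

Ebb4 C4 F3 C##3 Cb4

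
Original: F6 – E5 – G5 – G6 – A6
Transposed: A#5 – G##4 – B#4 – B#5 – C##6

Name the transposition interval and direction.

down a diminished sixth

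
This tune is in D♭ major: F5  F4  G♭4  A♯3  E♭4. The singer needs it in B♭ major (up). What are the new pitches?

D6 D5 Eb5 F##4 C5

From D♭ up to B♭ is a major sixth; apply that to each pitch.
F5 gives D6
F4 gives D5
Gb4 gives Eb5
A#3 gives F##4
Eb4 gives C5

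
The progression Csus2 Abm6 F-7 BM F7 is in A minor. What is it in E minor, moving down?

Gsus2 Ebm6 C-7 F#M C7

A minor down to E minor is a perfect fourth; each chord root moves by that interval while the quality stays the same.
Csus2: root C down a perfect fourth → G, giving Gsus2.
Abm6: root Ab down a perfect fourth → Eb, giving Ebm6.
F-7: root F down a perfect fourth → C, giving C-7.
BM: root B down a perfect fourth → F#, giving F#M.
F7: root F down a perfect fourth → C, giving C7.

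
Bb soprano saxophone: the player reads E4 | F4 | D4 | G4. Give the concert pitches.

D4 Eb4 C4 F4

The Bb soprano saxophone sounds a major second below written, so transpose each written note down a major second.
E4 -> D4
F4 -> Eb4
D4 -> C4
G4 -> F4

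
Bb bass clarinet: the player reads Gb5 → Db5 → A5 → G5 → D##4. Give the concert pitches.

Written C4 on the Bb bass clarinet sounds as Bb2, a major ninth lower; apply that shift to every note.
Gb5 to Fb4
Db5 to Cb4
A5 to G4
G5 to F4
D##4 to C##3

Fb4 Cb4 G4 F4 C##3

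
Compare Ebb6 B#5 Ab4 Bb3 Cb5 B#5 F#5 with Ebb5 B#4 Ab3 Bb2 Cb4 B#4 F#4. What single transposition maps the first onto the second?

down a perfect octave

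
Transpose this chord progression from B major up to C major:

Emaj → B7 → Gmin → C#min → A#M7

Fmaj C7 Abmin Dmin BM7

B major up to C major is a minor second; each chord root moves by that interval while the quality stays the same.
Emaj: root E up a minor second → F, giving Fmaj.
B7: root B up a minor second → C, giving C7.
Gmin: root G up a minor second → Ab, giving Abmin.
C#min: root C# up a minor second → D, giving Dmin.
A#M7: root A# up a minor second → B, giving BM7.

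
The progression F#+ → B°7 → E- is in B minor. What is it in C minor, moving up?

G+ C°7 F-

B minor up to C minor is a minor second; each chord root moves by that interval while the quality stays the same.
F#+: root F# up a minor second → G, giving G+.
B°7: root B up a minor second → C, giving C°7.
E-: root E up a minor second → F, giving F-.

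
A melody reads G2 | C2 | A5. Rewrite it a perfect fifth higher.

A perfect fifth up from G2 gives D3.
C2: a fifth up reaches G, and 7 semitones makes it G2.
A5 up a perfect fifth is E6.

D3 G2 E6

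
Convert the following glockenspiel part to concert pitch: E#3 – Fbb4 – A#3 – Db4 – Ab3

E#5 Fbb6 A#5 Db6 Ab5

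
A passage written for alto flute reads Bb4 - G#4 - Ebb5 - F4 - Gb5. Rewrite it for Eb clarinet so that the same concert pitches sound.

D4 B#3 Gb4 A3 Bb4

First find concert pitch: the alto flute sounds a perfect fourth below written, so Bb4 G#4 Ebb5 F4 Gb5 sounds F4 D#4 Bbb4 C4 Db5.
Then write for Eb clarinet: it sounds a minor third above written, so the part must be a minor third below concert.
F4 → D4
D#4 → B#3
Bbb4 → Gb4
C4 → A3
Db5 → Bb4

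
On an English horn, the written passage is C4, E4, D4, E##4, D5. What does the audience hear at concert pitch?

Written C4 on the English horn sounds as F3, a perfect fifth lower; apply that shift to every note.
C4 gives F3
E4 gives A3
D4 gives G3
E##4 gives A##3
D5 gives G4

F3 A3 G3 A##3 G4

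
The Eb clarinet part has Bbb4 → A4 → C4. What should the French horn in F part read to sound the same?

Abb5 G5 Bb4

First find concert pitch: the Eb clarinet sounds a minor third above written, so Bbb4 A4 C4 sounds Dbb5 C5 Eb4.
Then write for French horn in F: it sounds a perfect fifth below written, so the part must be a perfect fifth above concert.
Dbb5 → Abb5
C5 → G5
Eb4 → Bb4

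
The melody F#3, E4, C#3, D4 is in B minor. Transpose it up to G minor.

From B up to G is a minor sixth; apply that to each pitch.
F#3 becomes D4
E4 becomes C5
C#3 becomes A3
D4 becomes Bb4

D4 C5 A3 Bb4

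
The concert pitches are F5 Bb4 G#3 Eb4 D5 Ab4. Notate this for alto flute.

Bb5 Eb5 C#4 Ab4 G5 Db5

Written C4 sounds as G3 on the alto flute, so concert pitches are written a perfect fourth up.
F5 → Bb5
Bb4 → Eb5
G#3 → C#4
Eb4 → Ab4
D5 → G5
Ab4 → Db5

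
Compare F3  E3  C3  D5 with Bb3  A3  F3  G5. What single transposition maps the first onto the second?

Take the first pair: F3 → Bb3. F to B spans 4 letter names, so the interval is some kind of fourth.
F3 to Bb3 is 5 semitones, which makes it a perfect fourth; the second version is higher, so the direction is up.
Checking another pair — D5 → G5 — gives the same interval.

up a perfect fourth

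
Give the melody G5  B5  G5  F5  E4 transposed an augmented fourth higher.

C#6 E#6 C#6 B5 A#4

G5: a fourth up reaches C, and 6 semitones makes it C#6.
An augmented fourth up from B5 gives E#6.
An augmented fourth up from G5 gives C#6.
F5: a fourth up reaches B, and 6 semitones makes it B5.
E4: a fourth up reaches A, and 6 semitones makes it A#4.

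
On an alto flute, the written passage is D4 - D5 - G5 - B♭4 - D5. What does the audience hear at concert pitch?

Written C4 on the alto flute sounds as G3, a perfect fourth lower; apply that shift to every note.
D4 gives A3
D5 gives A4
G5 gives D5
Bb4 gives F4
D5 gives A4

A3 A4 D5 F4 A4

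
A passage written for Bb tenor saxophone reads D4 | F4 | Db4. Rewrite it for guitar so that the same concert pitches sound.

First find concert pitch: the Bb tenor saxophone sounds a major ninth below written, so D4 F4 Db4 sounds C3 Eb3 Cb3.
Then write for guitar: it sounds a perfect octave below written, so the part must be a perfect octave above concert.
C3 → C4
Eb3 → Eb4
Cb3 → Cb4

C4 Eb4 Cb4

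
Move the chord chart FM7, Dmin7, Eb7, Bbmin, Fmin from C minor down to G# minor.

C minor down to G# minor is a diminished fourth; each chord root moves by that interval while the quality stays the same.
FM7: root F down a diminished fourth → C#, giving C#M7.
Dmin7: root D down a diminished fourth → A#, giving A#min7.
Eb7: root Eb down a diminished fourth → B, giving B7.
Bbmin: root Bb down a diminished fourth → F#, giving F#min.
Fmin: root F down a diminished fourth → C#, giving C#min.

C#M7 A#min7 B7 F#min C#min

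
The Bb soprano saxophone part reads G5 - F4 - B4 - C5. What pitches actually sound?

The Bb soprano saxophone sounds a major second below written, so transpose each written note down a major second.
G5 gives F5
F4 gives Eb4
B4 gives A4
C5 gives Bb4

F5 Eb4 A4 Bb4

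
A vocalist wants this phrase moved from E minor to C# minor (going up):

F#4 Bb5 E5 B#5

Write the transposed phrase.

D#5 G6 C#6 G##6

From E up to C# is a major sixth; apply that to each pitch.
F#4 becomes D#5
Bb5 becomes G6
E5 becomes C#6
B#5 becomes G##6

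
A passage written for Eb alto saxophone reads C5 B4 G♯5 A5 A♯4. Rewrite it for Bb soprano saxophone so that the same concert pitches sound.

First find concert pitch: the Eb alto saxophone sounds a major sixth below written, so C5 B4 G♯5 A5 A♯4 sounds Eb4 D4 B4 C5 C#4.
Then write for Bb soprano saxophone: it sounds a major second below written, so the part must be a major second above concert.
Eb4 → F4
D4 → E4
B4 → C#5
C5 → D5
C#4 → D#4

F4 E4 C#5 D5 D#4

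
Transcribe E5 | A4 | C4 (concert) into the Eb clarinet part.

C#5 F#4 A3

Written C4 sounds as Eb4 on the Eb clarinet, so concert pitches are written a minor third down.
E5 gives C#5
A4 gives F#4
C4 gives A3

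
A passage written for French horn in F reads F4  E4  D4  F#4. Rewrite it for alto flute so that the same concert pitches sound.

Eb4 D4 C4 E4

First find concert pitch: the French horn in F sounds a perfect fifth below written, so F4 E4 D4 F#4 sounds Bb3 A3 G3 B3.
Then write for alto flute: it sounds a perfect fourth below written, so the part must be a perfect fourth above concert.
Bb3 → Eb4
A3 → D4
G3 → C4
B3 → E4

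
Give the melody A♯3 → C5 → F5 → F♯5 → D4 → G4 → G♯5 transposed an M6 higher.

A#3 gives F##4
C5 gives A5
F5 gives D6
F#5 gives D#6
D4 gives B4
G4 gives E5
G#5 gives E#6

F##4 A5 D6 D#6 B4 E5 E#6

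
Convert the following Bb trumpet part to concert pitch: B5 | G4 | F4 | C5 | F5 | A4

The Bb trumpet sounds a major second below written, so transpose each written note down a major second.
B5 to A5
G4 to F4
F4 to Eb4
C5 to Bb4
F5 to Eb5
A4 to G4

A5 F4 Eb4 Bb4 Eb5 G4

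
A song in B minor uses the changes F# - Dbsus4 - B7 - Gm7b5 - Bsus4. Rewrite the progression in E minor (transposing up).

B Gbsus4 E7 Cm7b5 Esus4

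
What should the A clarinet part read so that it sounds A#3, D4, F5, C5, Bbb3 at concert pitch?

The A clarinet sounds a minor third below written, so the written part must be a minor third above concert — transpose each note up.
A#3 gives C#4
D4 gives F4
F5 gives Ab5
C5 gives Eb5
Bbb3 gives Dbb4

C#4 F4 Ab5 Eb5 Dbb4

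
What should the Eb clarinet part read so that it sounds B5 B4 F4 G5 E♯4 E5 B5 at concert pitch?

The Eb clarinet sounds a minor third above written, so the written part must be a minor third below concert — transpose each note down.
B5 to G#5
B4 to G#4
F4 to D4
G5 to E5
E#4 to C##4
E5 to C#5
B5 to G#5

G#5 G#4 D4 E5 C##4 C#5 G#5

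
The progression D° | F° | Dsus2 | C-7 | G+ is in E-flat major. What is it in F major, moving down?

E-flat major down to F major is a minor seventh; each chord root moves by that interval while the quality stays the same.
D°: root D down a minor seventh → E, giving E°.
F°: root F down a minor seventh → G, giving G°.
Dsus2: root D down a minor seventh → E, giving Esus2.
C-7: root C down a minor seventh → D, giving D-7.
G+: root G down a minor seventh → A, giving A+.

E° G° Esus2 D-7 A+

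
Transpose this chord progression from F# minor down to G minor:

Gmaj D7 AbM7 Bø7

F# minor down to G minor is a major seventh; each chord root moves by that interval while the quality stays the same.
Gmaj: root G down a major seventh → Ab, giving Abmaj.
D7: root D down a major seventh → Eb, giving Eb7.
AbM7: root Ab down a major seventh → Bbb, giving BbbM7.
Bø7: root B down a major seventh → C, giving Cø7.

Abmaj Eb7 BbbM7 Cø7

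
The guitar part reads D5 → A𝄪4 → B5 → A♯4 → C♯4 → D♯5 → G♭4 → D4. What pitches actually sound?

The guitar sounds a perfect octave below written, so transpose each written note down a perfect octave.
D5 becomes D4
A##4 becomes A##3
B5 becomes B4
A#4 becomes A#3
C#4 becomes C#3
D#5 becomes D#4
Gb4 becomes Gb3
D4 becomes D3

D4 A##3 B4 A#3 C#3 D#4 Gb3 D3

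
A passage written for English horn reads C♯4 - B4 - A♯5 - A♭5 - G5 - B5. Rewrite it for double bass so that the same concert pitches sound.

F#4 E5 D#6 Db6 C6 E6

First find concert pitch: the English horn sounds a perfect fifth below written, so C♯4 B4 A♯5 A♭5 G5 B5 sounds F#3 E4 D#5 Db5 C5 E5.
Then write for double bass: it sounds a perfect octave below written, so the part must be a perfect octave above concert.
F#3 → F#4
E4 → E5
D#5 → D#6
Db5 → Db6
C5 → C6
E5 → E6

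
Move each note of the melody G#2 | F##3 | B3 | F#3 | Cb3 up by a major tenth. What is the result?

A major tenth up from G#2 gives B#3.
A major tenth up from F##3 gives A##4.
B3: a tenth up reaches D, and 16 semitones makes it D#5.
F#3 up a major tenth is A#4.
A major tenth up from Cb3 gives Eb4.

B#3 A##4 D#5 A#4 Eb4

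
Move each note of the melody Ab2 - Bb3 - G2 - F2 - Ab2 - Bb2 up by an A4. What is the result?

An augmented fourth up from Ab2 gives D3.
An augmented fourth up from Bb3 gives E4.
G2 up an augmented fourth is C#3.
F2: a fourth up reaches B, and 6 semitones makes it B2.
Ab2 up an augmented fourth is D3.
Bb2: a fourth up reaches E, and 6 semitones makes it E3.

D3 E4 C#3 B2 D3 E3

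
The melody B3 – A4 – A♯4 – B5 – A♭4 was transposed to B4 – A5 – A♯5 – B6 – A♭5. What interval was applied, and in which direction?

up a perfect octave

Take the first pair: B3 → B4. B to B spans 8 letter names, so the interval is some kind of octave.
B3 to B4 is 12 semitones, which makes it a perfect octave; the second version is higher, so the direction is up.
Checking another pair — Ab4 → Ab5 — gives the same interval.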